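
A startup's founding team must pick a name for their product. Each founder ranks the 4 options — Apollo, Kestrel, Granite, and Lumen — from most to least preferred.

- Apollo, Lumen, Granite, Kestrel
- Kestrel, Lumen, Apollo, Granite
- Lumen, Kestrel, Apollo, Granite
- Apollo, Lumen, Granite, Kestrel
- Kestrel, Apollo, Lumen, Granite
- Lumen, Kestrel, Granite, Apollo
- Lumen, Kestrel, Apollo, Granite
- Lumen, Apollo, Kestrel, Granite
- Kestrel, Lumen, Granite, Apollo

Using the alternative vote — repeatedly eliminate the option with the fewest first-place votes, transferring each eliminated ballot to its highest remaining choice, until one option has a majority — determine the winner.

Lumen

Round 1: Lumen 4, Kestrel 3, Apollo 2, Granite 0. Granite has the fewest and is eliminated.
Round 2: Lumen 4, Kestrel 3, Apollo 2. Apollo has the fewest and is eliminated.
Round 3: Lumen 6, Kestrel 3. Lumen has a majority.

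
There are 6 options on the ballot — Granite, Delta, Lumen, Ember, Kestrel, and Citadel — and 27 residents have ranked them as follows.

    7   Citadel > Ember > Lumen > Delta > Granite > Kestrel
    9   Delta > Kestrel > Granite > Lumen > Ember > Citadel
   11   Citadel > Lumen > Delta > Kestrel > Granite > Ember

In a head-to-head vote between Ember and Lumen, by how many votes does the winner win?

13

Ballots ranking Ember above Lumen: 7.
Ballots ranking Lumen above Ember: 9+11 = 20.
Lumen wins 20–7, a margin of 13.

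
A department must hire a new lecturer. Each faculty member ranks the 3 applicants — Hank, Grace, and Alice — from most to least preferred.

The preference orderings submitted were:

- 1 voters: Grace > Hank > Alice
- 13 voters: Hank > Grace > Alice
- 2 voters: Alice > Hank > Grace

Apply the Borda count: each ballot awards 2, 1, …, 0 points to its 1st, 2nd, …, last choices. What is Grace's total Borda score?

15

Borda scores:
  Hank: 1 + 13·2 + 2·1 = 29
  Grace: 2 + 13·1 + 2·0 = 15
  Alice: 0 + 13·0 + 2·2 = 4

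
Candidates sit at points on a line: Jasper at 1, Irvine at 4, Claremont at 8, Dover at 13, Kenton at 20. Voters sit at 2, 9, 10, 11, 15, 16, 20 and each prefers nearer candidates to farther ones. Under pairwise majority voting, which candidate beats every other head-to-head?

Dover

With single-peaked preferences on a line, the Condorcet winner is the candidate closest to the median voter.
The median voter (position 11) is closest to Dover at 13.
Check: Dover vs Kenton — voters closer to Dover: 6 of 7.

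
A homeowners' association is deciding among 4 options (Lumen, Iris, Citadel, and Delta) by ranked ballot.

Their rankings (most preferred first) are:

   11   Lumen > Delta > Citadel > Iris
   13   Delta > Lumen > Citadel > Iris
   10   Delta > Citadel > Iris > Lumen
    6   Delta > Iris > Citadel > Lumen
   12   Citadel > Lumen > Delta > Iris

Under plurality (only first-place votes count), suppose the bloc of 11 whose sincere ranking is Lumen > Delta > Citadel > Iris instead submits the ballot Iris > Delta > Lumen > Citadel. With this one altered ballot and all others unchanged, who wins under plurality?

Delta

First-place totals with the altered ballot: Lumen 0, Iris 11, Citadel 12, Delta 29.
The winner is unchanged: still Delta.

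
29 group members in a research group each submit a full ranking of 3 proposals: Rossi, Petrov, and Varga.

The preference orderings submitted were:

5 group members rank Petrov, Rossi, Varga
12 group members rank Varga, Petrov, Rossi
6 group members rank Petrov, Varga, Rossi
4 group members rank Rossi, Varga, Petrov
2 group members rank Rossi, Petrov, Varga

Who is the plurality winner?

Varga

First-place vote totals:
  Rossi: 6
  Petrov: 11
  Varga: 12
Varga has the most first-place votes.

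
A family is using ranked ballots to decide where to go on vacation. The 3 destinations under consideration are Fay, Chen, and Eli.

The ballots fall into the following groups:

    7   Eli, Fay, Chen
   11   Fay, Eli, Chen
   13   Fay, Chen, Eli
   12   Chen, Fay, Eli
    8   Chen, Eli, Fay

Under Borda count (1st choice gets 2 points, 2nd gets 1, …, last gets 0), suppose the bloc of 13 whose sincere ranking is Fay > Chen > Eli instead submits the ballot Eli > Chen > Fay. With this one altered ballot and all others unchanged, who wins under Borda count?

Eli

Borda totals with the altered ballot: Fay 41, Chen 53, Eli 59.
The switch changes the winner from Fay to Eli.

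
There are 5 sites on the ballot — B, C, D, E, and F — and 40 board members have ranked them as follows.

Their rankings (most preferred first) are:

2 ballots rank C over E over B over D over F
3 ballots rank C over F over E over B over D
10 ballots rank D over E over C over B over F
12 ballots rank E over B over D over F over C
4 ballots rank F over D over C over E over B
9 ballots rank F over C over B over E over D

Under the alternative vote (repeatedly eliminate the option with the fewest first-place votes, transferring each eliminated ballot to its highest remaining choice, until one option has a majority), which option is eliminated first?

B

Round 1: F 13, E 12, D 10, C 5, B 0. B has the fewest and is eliminated.
Round 2: F 13, E 12, D 10, C 5. C has the fewest and is eliminated.
Round 3: F 16, E 14, D 10. D has the fewest and is eliminated.
Round 4: E 24, F 16. E has a majority.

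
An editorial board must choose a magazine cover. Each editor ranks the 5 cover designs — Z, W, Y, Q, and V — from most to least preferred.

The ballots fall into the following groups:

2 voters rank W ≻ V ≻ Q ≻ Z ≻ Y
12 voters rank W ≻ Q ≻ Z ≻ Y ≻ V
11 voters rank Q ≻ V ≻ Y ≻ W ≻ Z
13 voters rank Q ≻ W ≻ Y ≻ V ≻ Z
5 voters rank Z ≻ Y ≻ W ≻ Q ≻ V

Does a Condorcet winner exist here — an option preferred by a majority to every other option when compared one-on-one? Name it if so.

Head-to-head results (43 voters total):
Z vs W: W wins 38–5.
Z vs Y: Y wins 24–19.
Z vs Q: Q wins 38–5.
Z vs V: V wins 26–17.
W vs Y: W wins 27–16.
W vs Q: Q wins 24–19.
W vs V: W wins 32–11.
Y vs Q: Q wins 38–5.
Y vs V: Y wins 30–13.
Q vs V: Q wins 41–2.
Q beats each rival — Z (38–5), W (24–19), Y (38–5), V (41–2) — so Q is the Condorcet winner.

Q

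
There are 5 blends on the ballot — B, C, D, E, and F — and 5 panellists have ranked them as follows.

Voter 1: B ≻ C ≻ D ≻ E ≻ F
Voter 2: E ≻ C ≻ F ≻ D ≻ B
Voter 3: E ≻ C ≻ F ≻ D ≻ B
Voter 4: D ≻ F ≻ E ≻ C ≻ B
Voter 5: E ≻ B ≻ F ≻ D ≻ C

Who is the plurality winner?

E

First-place vote totals:
  B: 1
  C: 0
  D: 1
  E: 3
  F: 0
E has the most first-place votes.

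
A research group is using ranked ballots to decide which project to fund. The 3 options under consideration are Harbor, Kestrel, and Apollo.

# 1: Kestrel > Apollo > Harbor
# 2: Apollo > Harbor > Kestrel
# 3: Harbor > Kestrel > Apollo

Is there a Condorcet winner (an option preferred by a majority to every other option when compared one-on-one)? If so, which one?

Head-to-head results (3 voters total):
Harbor vs Kestrel: Harbor wins 2–1.
Harbor vs Apollo: Apollo wins 2–1.
Kestrel vs Apollo: Kestrel wins 2–1.
No candidate beats all others: Harbor beats Kestrel beats Apollo beats Harbor, a majority cycle.

No Condorcet winner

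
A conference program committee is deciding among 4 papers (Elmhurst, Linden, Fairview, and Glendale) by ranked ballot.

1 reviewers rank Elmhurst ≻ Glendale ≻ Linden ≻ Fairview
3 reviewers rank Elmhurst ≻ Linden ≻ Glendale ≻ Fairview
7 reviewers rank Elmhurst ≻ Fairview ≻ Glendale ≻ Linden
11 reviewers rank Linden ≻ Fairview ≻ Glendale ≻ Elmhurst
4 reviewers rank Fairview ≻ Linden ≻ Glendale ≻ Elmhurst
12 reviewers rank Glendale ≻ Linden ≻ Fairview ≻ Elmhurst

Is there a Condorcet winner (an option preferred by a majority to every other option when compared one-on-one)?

Head-to-head results (38 voters total):
Elmhurst vs Linden: Linden wins 27–11.
Elmhurst vs Fairview: Fairview wins 27–11.
Elmhurst vs Glendale: Glendale wins 27–11.
Linden vs Fairview: Linden wins 27–11.
Linden vs Glendale: Glendale wins 20–18.
Fairview vs Glendale: Fairview wins 22–16.
No candidate beats all others: Linden beats Fairview beats Glendale beats Linden, a majority cycle.

No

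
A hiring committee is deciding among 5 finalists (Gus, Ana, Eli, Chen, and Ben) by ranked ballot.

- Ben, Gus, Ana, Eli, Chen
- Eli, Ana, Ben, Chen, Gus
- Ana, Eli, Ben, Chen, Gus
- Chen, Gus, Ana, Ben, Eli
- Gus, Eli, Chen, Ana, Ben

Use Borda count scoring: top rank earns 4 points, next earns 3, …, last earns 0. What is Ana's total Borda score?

12

Borda scores:
  Gus: 3 + 0 + 0 + 3 + 4 = 10
  Ana: 2 + 3 + 4 + 2 + 1 = 12
  Eli: 1 + 4 + 3 + 0 + 3 = 11
  Chen: 0 + 1 + 1 + 4 + 2 = 8
  Ben: 4 + 2 + 2 + 1 + 0 = 9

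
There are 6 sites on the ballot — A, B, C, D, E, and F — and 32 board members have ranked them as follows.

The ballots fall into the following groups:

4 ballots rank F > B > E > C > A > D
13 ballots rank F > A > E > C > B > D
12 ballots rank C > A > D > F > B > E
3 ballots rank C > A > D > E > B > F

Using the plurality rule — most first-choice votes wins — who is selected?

F

First-place vote totals:
  A: 0
  B: 0
  C: 15
  D: 0
  E: 0
  F: 17
F has the most first-place votes.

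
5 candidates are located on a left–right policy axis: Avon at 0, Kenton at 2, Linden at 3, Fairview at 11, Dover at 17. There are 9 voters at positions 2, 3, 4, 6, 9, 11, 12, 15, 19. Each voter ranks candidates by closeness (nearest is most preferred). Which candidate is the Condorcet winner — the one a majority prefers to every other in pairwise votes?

Fairview

With single-peaked preferences on a line, the Condorcet winner is the candidate closest to the median voter.
The median voter (position 9) is closest to Fairview at 11.
Check: Fairview vs Dover — voters closer to Fairview: 7 of 9.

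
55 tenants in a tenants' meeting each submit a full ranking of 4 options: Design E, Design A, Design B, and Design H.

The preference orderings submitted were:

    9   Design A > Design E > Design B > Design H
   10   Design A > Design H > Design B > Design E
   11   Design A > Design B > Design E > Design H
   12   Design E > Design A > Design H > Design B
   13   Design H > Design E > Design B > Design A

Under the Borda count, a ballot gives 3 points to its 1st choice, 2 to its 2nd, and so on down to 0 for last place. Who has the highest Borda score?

Design A

Borda scores:
  Design E: 9·2 + 10·0 + 11·1 + 12·3 + 13·2 = 91
  Design A: 9·3 + 10·3 + 11·3 + 12·2 + 13·0 = 114
  Design B: 9·1 + 10·1 + 11·2 + 12·0 + 13·1 = 54
  Design H: 9·0 + 10·2 + 11·0 + 12·1 + 13·3 = 71
Design A has the highest total.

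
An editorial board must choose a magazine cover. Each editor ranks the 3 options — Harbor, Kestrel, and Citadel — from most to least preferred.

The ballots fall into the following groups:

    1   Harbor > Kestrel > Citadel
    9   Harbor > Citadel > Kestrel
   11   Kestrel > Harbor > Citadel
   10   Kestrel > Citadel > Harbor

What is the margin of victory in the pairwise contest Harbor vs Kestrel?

Ballots ranking Harbor above Kestrel: 1+9 = 10.
Ballots ranking Kestrel above Harbor: 11+10 = 21.
Kestrel wins 21–10, a margin of 11.

11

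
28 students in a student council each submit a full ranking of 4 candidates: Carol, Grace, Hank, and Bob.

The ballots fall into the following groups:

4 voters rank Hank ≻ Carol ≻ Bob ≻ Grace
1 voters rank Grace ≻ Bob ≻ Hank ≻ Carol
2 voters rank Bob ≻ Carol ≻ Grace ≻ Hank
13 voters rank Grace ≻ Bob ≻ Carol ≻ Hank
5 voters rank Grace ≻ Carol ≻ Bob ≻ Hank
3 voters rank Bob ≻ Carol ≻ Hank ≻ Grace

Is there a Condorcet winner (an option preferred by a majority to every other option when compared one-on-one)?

Head-to-head results (28 voters total):
Carol vs Grace: Grace wins 19–9.
Carol vs Hank: Carol wins 23–5.
Carol vs Bob: Bob wins 19–9.
Grace vs Hank: Grace wins 21–7.
Grace vs Bob: Grace wins 19–9.
Hank vs Bob: Bob wins 24–4.
Grace beats each rival — Carol (19–9), Hank (21–7), Bob (19–9) — so Grace is the Condorcet winner.

Yes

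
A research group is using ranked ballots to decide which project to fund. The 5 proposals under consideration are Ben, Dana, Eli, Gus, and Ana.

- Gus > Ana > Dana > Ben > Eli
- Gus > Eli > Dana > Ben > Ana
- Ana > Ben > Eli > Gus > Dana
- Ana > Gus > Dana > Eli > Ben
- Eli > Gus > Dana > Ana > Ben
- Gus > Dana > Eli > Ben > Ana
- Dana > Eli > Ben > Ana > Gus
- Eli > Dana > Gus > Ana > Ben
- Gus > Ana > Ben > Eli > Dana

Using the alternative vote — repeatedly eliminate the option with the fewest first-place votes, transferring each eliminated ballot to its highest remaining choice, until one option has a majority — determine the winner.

Round 1: Gus 4, Eli 2, Ana 2, Dana 1, Ben 0. Ben has the fewest and is eliminated.
Round 2: Gus 4, Eli 2, Ana 2, Dana 1. Dana has the fewest and is eliminated.
Round 3: Gus 4, Eli 3, Ana 2. Ana has the fewest and is eliminated.
Round 4: Gus 5, Eli 4. Gus has a majority.

Gus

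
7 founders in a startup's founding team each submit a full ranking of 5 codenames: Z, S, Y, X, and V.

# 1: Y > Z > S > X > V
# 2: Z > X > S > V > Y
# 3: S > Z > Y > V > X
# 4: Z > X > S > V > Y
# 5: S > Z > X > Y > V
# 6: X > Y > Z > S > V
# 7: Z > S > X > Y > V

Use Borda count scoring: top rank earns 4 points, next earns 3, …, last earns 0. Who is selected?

Borda scores:
  Z: 3 + 4 + 3 + 4 + 3 + 2 + 4 = 23
  S: 2 + 2 + 4 + 2 + 4 + 1 + 3 = 18
  Y: 4 + 0 + 2 + 0 + 1 + 3 + 1 = 11
  X: 1 + 3 + 0 + 3 + 2 + 4 + 2 = 15
  V: 0 + 1 + 1 + 1 + 0 + 0 + 0 = 3
Z has the highest total.

Z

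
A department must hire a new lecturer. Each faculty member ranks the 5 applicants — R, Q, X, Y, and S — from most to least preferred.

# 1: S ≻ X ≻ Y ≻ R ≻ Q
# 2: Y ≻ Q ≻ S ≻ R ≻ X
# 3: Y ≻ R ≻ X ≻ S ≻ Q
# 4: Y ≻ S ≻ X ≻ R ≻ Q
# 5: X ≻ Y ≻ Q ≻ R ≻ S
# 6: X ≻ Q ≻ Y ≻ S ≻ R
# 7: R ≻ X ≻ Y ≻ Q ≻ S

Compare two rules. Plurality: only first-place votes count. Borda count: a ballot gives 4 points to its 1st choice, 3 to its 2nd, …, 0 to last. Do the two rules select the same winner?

Yes

Plurality first-place counts: R 1, Q 0, X 2, Y 3, S 1 → Y.
Borda totals: R 11, Q 9, X 18, Y 21, S 11 → Y.
The two rules agree on Y.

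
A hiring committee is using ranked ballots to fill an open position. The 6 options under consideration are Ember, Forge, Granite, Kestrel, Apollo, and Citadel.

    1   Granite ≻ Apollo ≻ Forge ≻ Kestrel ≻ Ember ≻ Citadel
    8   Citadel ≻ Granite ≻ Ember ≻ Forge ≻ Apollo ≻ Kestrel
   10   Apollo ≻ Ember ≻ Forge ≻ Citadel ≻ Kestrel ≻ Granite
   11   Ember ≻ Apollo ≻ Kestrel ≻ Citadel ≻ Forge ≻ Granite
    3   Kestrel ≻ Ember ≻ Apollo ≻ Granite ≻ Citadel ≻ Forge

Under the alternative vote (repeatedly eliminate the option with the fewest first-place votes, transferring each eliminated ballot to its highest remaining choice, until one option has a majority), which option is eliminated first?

Forge

Round 1: Ember 11, Apollo 10, Citadel 8, Kestrel 3, Granite 1, Forge 0. Forge has the fewest and is eliminated.
Round 2: Ember 11, Apollo 10, Citadel 8, Kestrel 3, Granite 1. Granite has the fewest and is eliminated.
Round 3: Ember 11, Apollo 11, Citadel 8, Kestrel 3. Kestrel has the fewest and is eliminated.
Round 4: Ember 14, Apollo 11, Citadel 8. Citadel has the fewest and is eliminated.
Round 5: Ember 22, Apollo 11. Ember has a majority.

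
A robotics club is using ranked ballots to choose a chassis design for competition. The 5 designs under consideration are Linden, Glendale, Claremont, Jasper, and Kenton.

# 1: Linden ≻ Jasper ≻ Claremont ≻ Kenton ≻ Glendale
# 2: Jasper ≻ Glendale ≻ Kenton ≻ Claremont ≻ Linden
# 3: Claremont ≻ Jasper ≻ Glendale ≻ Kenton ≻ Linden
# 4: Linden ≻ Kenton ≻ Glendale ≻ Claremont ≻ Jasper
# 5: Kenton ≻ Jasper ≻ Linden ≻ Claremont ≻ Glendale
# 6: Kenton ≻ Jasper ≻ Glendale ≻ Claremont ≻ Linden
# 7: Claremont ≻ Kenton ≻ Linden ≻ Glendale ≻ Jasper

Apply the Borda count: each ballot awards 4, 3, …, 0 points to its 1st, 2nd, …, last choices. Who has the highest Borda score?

Borda scores:
  Linden: 4 + 0 + 0 + 4 + 2 + 0 + 2 = 12
  Glendale: 0 + 3 + 2 + 2 + 0 + 2 + 1 = 10
  Claremont: 2 + 1 + 4 + 1 + 1 + 1 + 4 = 14
  Jasper: 3 + 4 + 3 + 0 + 3 + 3 + 0 = 16
  Kenton: 1 + 2 + 1 + 3 + 4 + 4 + 3 = 18
Kenton has the highest total.

Kenton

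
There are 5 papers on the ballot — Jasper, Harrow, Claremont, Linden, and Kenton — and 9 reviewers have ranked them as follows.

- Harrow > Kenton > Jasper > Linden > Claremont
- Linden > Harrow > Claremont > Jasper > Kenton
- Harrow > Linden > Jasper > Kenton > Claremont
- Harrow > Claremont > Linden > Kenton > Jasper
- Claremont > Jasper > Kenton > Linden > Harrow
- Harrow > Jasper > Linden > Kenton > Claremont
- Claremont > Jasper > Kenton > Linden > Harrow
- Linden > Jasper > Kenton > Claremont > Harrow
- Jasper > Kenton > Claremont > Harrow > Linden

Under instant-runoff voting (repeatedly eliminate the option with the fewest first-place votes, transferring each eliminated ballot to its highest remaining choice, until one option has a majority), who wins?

Harrow

Round 1: Harrow 4, Claremont 2, Linden 2, Jasper 1, Kenton 0. Kenton has the fewest and is eliminated.
Round 2: Harrow 4, Claremont 2, Linden 2, Jasper 1. Jasper has the fewest and is eliminated.
Round 3: Harrow 4, Claremont 3, Linden 2. Linden has the fewest and is eliminated.
Round 4: Harrow 5, Claremont 4. Harrow has a majority.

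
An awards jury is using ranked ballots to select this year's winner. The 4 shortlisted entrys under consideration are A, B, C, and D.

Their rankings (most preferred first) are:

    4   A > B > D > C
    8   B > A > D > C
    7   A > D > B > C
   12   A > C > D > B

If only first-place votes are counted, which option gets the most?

A

First-place vote totals:
  A: 23
  B: 8
  C: 0
  D: 0
A has the most first-place votes.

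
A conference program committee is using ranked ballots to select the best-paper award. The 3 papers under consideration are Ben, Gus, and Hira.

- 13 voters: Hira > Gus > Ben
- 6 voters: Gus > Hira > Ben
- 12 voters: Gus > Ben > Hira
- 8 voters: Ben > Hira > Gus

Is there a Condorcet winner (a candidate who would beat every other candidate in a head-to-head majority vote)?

No

Head-to-head results (39 voters total):
Ben vs Gus: Gus wins 31–8.
Ben vs Hira: Ben wins 20–19.
Gus vs Hira: Hira wins 21–18.
No candidate beats all others: Ben beats Hira beats Gus beats Ben, a majority cycle.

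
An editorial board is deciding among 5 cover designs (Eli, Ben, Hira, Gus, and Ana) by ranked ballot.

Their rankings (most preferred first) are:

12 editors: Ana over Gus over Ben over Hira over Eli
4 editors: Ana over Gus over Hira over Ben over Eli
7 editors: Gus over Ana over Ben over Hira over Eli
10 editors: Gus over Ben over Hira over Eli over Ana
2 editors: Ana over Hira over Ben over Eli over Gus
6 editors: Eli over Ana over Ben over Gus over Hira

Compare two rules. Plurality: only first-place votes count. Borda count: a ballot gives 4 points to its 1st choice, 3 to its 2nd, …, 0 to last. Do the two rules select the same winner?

No

Plurality first-place counts: Eli 6, Ben 0, Hira 0, Gus 17, Ana 18 → Ana.
Borda totals: Eli 36, Ben 88, Hira 53, Gus 122, Ana 111 → Gus.
The two rules disagree: plurality picks Ana, Borda picks Gus.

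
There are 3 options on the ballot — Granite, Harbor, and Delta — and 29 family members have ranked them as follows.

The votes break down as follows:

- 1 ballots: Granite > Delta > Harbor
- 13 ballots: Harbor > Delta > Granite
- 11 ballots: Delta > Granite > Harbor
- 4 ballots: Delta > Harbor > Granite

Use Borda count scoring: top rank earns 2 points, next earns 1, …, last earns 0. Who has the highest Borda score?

Borda scores:
  Granite: 2 + 13·0 + 11·1 + 4·0 = 13
  Harbor: 0 + 13·2 + 11·0 + 4·1 = 30
  Delta: 1 + 13·1 + 11·2 + 4·2 = 44
Delta has the highest total.

Delta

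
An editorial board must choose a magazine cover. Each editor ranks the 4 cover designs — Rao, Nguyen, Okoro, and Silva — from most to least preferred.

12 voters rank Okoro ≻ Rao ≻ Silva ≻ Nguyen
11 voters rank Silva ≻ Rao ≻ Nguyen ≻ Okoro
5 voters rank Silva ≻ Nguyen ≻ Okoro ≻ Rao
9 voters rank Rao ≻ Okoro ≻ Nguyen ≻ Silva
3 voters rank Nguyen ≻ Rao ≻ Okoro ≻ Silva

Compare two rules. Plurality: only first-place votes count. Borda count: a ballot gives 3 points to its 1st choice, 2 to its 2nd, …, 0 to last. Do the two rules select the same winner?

No

Plurality first-place counts: Rao 9, Nguyen 3, Okoro 12, Silva 16 → Silva.
Borda totals: Rao 79, Nguyen 39, Okoro 62, Silva 60 → Rao.
The two rules disagree: plurality picks Silva, Borda picks Rao.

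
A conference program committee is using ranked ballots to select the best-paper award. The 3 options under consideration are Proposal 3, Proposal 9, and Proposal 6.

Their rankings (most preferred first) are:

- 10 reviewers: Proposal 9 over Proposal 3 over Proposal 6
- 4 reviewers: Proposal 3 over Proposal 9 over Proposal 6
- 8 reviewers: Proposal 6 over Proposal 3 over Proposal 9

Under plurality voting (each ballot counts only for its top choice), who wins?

First-place vote totals:
  Proposal 3: 4
  Proposal 9: 10
  Proposal 6: 8
Proposal 9 has the most first-place votes.

Proposal 9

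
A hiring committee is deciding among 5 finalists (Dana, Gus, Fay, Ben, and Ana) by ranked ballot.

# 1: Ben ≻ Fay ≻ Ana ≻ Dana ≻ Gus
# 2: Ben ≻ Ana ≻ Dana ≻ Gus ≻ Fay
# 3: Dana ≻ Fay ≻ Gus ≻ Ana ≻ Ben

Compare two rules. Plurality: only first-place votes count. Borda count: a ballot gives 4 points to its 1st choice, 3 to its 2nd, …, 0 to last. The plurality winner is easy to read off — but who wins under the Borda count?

Plurality first-place counts: Dana 1, Gus 0, Fay 0, Ben 2, Ana 0 → Ben.
Borda totals: Dana 7, Gus 3, Fay 6, Ben 8, Ana 6 → Ben.

Ben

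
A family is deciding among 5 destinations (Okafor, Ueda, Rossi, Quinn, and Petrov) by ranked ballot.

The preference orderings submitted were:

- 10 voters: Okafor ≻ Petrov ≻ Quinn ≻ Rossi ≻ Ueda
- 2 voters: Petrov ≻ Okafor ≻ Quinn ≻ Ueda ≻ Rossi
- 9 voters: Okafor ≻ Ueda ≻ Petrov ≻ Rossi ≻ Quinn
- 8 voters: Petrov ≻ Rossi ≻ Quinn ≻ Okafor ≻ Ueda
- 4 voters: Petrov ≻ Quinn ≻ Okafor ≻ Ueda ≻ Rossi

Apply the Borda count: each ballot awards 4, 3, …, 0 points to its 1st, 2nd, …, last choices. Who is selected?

Petrov

Borda scores:
  Okafor: 10·4 + 2·3 + 9·4 + 8·1 + 4·2 = 98
  Ueda: 10·0 + 2·1 + 9·3 + 8·0 + 4·1 = 33
  Rossi: 10·1 + 2·0 + 9·1 + 8·3 + 4·0 = 43
  Quinn: 10·2 + 2·2 + 9·0 + 8·2 + 4·3 = 52
  Petrov: 10·3 + 2·4 + 9·2 + 8·4 + 4·4 = 104
Petrov has the highest total.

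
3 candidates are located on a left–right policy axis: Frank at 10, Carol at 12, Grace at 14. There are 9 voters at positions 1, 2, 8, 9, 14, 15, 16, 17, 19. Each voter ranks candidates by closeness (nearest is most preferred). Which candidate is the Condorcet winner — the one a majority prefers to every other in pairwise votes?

With single-peaked preferences on a line, the Condorcet winner is the candidate closest to the median voter.
The median voter (position 14) is closest to Grace at 14.
Check: Grace vs Frank — voters closer to Grace: 5 of 9.

Grace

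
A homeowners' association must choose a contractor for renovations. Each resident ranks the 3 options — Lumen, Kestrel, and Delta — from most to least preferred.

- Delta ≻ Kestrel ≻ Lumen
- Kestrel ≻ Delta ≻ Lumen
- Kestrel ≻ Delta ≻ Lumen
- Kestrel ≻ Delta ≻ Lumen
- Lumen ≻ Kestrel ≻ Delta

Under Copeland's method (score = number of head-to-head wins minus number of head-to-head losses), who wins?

Pairwise results:
  Lumen vs Kestrel: Kestrel wins 4–1.
  Lumen vs Delta: Delta wins 4–1.
  Kestrel vs Delta: Kestrel wins 4–1.
Copeland scores (wins − losses):
  Lumen: 0 − 2 = -2
  Kestrel: 2 − 0 = 2
  Delta: 1 − 1 = 0
Kestrel has the best Copeland score.

Kestrel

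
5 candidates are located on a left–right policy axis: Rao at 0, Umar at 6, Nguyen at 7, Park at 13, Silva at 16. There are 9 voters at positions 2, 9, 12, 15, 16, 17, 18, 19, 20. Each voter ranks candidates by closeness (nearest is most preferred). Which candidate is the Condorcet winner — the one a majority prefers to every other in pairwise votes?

Silva

With single-peaked preferences on a line, the Condorcet winner is the candidate closest to the median voter.
The median voter (position 16) is closest to Silva at 16.
Check: Silva vs Nguyen — voters closer to Silva: 7 of 9.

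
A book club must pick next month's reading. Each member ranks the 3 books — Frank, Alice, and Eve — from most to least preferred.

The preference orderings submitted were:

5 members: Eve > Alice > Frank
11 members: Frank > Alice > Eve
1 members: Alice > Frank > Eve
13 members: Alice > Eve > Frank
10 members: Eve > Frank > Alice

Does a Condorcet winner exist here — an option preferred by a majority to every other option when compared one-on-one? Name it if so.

Head-to-head results (40 voters total):
Frank vs Alice: Frank wins 21–19.
Frank vs Eve: Eve wins 28–12.
Alice vs Eve: Alice wins 25–15.
No candidate beats all others: Frank beats Alice beats Eve beats Frank, a majority cycle.

There is no Condorcet winner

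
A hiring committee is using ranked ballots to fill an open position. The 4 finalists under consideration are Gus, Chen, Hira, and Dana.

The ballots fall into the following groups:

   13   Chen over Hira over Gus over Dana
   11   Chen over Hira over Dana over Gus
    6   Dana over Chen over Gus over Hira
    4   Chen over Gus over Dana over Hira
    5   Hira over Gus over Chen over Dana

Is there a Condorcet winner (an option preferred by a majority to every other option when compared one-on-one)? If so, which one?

Chen

Head-to-head results (39 voters total):
Gus vs Chen: Chen wins 34–5.
Gus vs Hira: Hira wins 29–10.
Gus vs Dana: Gus wins 22–17.
Chen vs Hira: Chen wins 34–5.
Chen vs Dana: Chen wins 33–6.
Hira vs Dana: Hira wins 29–10.
Chen beats each rival — Gus (34–5), Hira (34–5), Dana (33–6) — so Chen is the Condorcet winner.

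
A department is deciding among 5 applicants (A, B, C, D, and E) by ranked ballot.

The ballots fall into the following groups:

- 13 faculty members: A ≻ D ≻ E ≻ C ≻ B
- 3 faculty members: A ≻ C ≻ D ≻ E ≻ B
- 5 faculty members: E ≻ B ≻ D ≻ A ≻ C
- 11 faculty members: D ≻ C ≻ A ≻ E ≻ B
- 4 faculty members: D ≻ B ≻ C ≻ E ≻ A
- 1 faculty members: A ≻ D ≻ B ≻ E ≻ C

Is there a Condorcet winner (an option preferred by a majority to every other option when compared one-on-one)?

Yes

Head-to-head results (37 voters total):
A vs B: A wins 28–9.
A vs C: A wins 22–15.
A vs D: D wins 20–17.
A vs E: A wins 28–9.
B vs C: C wins 27–10.
B vs D: D wins 32–5.
B vs E: E wins 32–5.
C vs D: D wins 34–3.
C vs E: E wins 19–18.
D vs E: D wins 32–5.
D beats each rival — A (20–17), B (32–5), C (34–3), E (32–5) — so D is the Condorcet winner.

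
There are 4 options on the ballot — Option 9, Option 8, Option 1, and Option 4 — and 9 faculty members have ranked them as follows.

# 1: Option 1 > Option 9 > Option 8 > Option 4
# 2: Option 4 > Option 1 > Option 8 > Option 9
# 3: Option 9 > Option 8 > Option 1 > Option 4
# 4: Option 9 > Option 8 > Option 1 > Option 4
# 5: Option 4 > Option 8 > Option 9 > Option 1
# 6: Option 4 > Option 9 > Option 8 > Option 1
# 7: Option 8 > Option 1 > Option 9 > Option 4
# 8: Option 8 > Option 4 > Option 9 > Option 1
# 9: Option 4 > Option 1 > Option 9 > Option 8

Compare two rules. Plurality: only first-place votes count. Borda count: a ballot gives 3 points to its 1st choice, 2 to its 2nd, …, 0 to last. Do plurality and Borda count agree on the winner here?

No

Plurality first-place counts: Option 9 2, Option 8 2, Option 1 1, Option 4 4 → Option 4.
Borda totals: Option 9 14, Option 8 15, Option 1 11, Option 4 14 → Option 8.
The two rules disagree: plurality picks Option 4, Borda picks Option 8.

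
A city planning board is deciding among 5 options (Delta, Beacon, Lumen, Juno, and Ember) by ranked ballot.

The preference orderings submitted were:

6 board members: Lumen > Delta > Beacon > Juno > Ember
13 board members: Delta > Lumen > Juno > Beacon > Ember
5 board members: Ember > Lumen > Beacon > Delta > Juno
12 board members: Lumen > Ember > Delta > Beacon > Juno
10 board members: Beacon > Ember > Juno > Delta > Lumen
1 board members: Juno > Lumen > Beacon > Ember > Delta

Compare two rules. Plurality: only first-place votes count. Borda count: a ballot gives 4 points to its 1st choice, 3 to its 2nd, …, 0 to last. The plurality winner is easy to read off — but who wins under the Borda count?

Plurality first-place counts: Delta 13, Beacon 10, Lumen 18, Juno 1, Ember 5 → Lumen.
Borda totals: Delta 109, Beacon 89, Lumen 129, Juno 56, Ember 87 → Lumen.

Lumen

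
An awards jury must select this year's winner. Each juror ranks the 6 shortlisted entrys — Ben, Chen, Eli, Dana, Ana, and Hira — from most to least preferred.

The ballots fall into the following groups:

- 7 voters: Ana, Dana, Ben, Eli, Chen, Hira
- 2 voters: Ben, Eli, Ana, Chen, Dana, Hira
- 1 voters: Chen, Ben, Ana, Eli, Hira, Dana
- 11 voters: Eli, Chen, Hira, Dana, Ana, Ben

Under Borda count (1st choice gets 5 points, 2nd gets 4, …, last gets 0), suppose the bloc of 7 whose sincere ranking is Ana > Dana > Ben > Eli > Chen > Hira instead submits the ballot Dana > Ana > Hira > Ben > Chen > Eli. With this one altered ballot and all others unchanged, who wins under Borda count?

Eli

Borda totals with the altered ballot: Ben 28, Chen 60, Eli 65, Dana 59, Ana 48, Hira 55.
The winner is unchanged: still Eli.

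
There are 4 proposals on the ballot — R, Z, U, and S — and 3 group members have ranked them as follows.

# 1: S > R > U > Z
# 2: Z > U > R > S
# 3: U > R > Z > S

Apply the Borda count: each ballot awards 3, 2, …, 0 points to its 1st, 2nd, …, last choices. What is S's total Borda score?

Borda scores:
  R: 2 + 1 + 2 = 5
  Z: 0 + 3 + 1 = 4
  U: 1 + 2 + 3 = 6
  S: 3 + 0 + 0 = 3

3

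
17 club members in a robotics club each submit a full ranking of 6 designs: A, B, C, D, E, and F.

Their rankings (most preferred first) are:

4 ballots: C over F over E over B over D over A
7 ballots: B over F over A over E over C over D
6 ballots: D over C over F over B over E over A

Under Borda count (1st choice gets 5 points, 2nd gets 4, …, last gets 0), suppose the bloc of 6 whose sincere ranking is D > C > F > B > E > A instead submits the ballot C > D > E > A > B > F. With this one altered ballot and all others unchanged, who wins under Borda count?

C

Borda totals with the altered ballot: A 33, B 49, C 57, D 28, E 44, F 44.
The switch changes the winner from F to C.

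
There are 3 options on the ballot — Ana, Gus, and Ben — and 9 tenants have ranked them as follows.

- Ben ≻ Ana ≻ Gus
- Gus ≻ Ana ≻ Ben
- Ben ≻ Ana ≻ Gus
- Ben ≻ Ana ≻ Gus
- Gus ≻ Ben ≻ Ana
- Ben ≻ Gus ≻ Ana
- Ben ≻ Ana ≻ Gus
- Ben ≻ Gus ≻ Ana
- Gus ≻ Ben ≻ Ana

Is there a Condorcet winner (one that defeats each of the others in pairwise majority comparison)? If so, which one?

Head-to-head results (9 voters total):
Ana vs Gus: Gus wins 5–4.
Ana vs Ben: Ben wins 8–1.
Gus vs Ben: Ben wins 6–3.
Ben beats each rival — Ana (8–1), Gus (6–3) — so Ben is the Condorcet winner.

Ben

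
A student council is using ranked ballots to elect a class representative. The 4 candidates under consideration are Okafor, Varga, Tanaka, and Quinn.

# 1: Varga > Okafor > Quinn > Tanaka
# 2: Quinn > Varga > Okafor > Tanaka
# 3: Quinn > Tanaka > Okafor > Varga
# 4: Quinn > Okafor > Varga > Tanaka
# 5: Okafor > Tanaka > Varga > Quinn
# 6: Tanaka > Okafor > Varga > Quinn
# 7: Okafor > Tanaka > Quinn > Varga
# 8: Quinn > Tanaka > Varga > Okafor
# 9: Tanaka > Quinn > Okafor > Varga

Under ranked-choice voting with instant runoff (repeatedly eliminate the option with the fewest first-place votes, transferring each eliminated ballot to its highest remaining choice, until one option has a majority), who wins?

Quinn

Round 1: Quinn 4, Okafor 2, Tanaka 2, Varga 1. Varga has the fewest and is eliminated.
Round 2: Quinn 4, Okafor 3, Tanaka 2. Tanaka has the fewest and is eliminated.
Round 3: Quinn 5, Okafor 4. Quinn has a majority.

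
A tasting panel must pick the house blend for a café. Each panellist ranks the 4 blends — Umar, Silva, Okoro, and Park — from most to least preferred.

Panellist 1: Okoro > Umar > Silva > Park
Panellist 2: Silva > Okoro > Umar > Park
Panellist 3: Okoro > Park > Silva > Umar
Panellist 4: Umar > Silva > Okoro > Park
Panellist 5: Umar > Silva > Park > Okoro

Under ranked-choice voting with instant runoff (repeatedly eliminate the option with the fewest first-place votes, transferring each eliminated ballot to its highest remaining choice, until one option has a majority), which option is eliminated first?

Park

Round 1: Umar 2, Okoro 2, Silva 1, Park 0. Park has the fewest and is eliminated.
Round 2: Umar 2, Okoro 2, Silva 1. Silva has the fewest and is eliminated.
Round 3: Okoro 3, Umar 2. Okoro has a majority.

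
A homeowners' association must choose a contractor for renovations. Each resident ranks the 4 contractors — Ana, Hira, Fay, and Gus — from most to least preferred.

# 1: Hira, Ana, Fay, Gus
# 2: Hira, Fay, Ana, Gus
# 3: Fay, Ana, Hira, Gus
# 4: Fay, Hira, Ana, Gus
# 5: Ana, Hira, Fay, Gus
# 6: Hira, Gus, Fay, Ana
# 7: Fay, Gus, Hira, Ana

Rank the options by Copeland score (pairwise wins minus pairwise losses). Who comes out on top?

Hira

Pairwise results:
  Ana vs Hira: Hira wins 5–2.
  Ana vs Fay: Fay wins 5–2.
  Ana vs Gus: Ana wins 5–2.
  Hira vs Fay: Hira wins 4–3.
  Hira vs Gus: Hira wins 6–1.
  Fay vs Gus: Fay wins 6–1.
Copeland scores (wins − losses):
  Ana: 1 − 2 = -1
  Hira: 3 − 0 = 3
  Fay: 2 − 1 = 1
  Gus: 0 − 3 = -3
Hira has the best Copeland score.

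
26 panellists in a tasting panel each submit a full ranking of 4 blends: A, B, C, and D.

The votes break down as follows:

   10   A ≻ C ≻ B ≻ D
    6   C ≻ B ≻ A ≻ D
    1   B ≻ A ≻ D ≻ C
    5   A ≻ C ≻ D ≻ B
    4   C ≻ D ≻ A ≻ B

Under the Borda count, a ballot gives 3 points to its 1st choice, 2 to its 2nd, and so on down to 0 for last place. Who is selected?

Borda scores:
  A: 10·3 + 6·1 + 2 + 5·3 + 4·1 = 57
  B: 10·1 + 6·2 + 3 + 5·0 + 4·0 = 25
  C: 10·2 + 6·3 + 0 + 5·2 + 4·3 = 60
  D: 10·0 + 6·0 + 1 + 5·1 + 4·2 = 14
C has the highest total.

C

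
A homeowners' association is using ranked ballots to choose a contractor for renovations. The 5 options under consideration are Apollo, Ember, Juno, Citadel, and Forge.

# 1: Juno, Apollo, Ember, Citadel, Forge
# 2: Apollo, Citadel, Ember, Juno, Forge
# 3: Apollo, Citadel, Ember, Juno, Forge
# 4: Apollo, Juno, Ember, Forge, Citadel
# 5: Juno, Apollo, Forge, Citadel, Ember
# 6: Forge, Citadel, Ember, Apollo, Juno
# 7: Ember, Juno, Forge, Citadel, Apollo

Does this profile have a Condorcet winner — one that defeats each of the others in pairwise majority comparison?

Yes

Head-to-head results (7 voters total):
Apollo vs Ember: Apollo wins 5–2.
Apollo vs Juno: Apollo wins 4–3.
Apollo vs Citadel: Apollo wins 5–2.
Apollo vs Forge: Apollo wins 5–2.
Ember vs Juno: Ember wins 4–3.
Ember vs Citadel: Citadel wins 4–3.
Ember vs Forge: Ember wins 5–2.
Juno vs Citadel: Juno wins 4–3.
Juno vs Forge: Juno wins 6–1.
Citadel vs Forge: Forge wins 4–3.
Apollo beats each rival — Ember (5–2), Juno (4–3), Citadel (5–2), Forge (5–2) — so Apollo is the Condorcet winner.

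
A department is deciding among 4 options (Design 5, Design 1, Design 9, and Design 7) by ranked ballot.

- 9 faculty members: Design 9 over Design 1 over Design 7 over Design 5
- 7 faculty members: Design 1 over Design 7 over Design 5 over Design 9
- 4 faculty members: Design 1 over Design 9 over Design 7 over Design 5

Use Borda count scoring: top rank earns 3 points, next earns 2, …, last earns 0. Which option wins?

Borda scores:
  Design 5: 9·0 + 7·1 + 4·0 = 7
  Design 1: 9·2 + 7·3 + 4·3 = 51
  Design 9: 9·3 + 7·0 + 4·2 = 35
  Design 7: 9·1 + 7·2 + 4·1 = 27
Design 1 has the highest total.

Design 1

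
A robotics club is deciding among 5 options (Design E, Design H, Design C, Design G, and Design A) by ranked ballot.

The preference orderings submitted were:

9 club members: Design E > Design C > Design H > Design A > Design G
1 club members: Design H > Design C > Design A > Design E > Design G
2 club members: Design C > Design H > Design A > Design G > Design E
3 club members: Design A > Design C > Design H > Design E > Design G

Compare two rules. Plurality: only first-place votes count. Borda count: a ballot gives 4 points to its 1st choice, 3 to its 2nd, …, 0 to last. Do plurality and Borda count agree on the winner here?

No

Plurality first-place counts: Design E 9, Design H 1, Design C 2, Design G 0, Design A 3 → Design E.
Borda totals: Design E 40, Design H 34, Design C 47, Design G 2, Design A 27 → Design C.
The two rules disagree: plurality picks Design E, Borda picks Design C.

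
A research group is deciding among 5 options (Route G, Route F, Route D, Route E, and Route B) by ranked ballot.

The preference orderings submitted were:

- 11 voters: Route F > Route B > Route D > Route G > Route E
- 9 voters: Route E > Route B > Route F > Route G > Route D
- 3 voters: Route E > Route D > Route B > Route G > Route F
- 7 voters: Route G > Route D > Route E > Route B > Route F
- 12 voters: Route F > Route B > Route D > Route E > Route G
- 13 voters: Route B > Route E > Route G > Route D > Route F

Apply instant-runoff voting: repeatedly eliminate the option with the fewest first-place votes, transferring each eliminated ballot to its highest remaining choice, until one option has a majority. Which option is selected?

Round 1: Route F 23, Route B 13, Route E 12, Route G 7, Route D 0. Route D has the fewest and is eliminated.
Round 2: Route F 23, Route B 13, Route E 12, Route G 7. Route G has the fewest and is eliminated.
Round 3: Route F 23, Route E 19, Route B 13. Route B has the fewest and is eliminated.
Round 4: Route E 32, Route F 23. Route E has a majority.

Route E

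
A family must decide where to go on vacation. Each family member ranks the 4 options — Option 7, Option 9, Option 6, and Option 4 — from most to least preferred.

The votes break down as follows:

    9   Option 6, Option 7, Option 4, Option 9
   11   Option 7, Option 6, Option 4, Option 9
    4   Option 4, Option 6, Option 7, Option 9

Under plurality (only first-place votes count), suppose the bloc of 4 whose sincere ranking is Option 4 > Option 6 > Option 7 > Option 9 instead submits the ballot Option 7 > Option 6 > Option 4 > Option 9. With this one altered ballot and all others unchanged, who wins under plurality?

Option 7

First-place totals with the altered ballot: Option 7 15, Option 9 0, Option 6 9, Option 4 0.
The winner is unchanged: still Option 7.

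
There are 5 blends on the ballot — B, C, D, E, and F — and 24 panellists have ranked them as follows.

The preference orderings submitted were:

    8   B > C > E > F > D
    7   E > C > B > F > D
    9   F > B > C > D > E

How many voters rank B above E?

17

Ballots ranking B above E: 8+9 = 17.
Ballots ranking E above B: 7.
So 17 of 24 voters prefer B to E.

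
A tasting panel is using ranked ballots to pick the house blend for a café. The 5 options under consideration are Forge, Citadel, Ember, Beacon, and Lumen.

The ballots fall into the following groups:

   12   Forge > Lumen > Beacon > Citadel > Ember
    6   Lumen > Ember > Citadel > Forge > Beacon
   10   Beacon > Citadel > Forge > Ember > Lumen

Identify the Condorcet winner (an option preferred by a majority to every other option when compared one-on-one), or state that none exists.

Head-to-head results (28 voters total):
Forge vs Citadel: Citadel wins 16–12.
Forge vs Ember: Forge wins 22–6.
Forge vs Beacon: Forge wins 18–10.
Forge vs Lumen: Forge wins 22–6.
Citadel vs Ember: Citadel wins 22–6.
Citadel vs Beacon: Beacon wins 22–6.
Citadel vs Lumen: Lumen wins 18–10.
Ember vs Beacon: Beacon wins 22–6.
Ember vs Lumen: Lumen wins 18–10.
Beacon vs Lumen: Lumen wins 18–10.
No candidate beats all others: Forge beats Beacon beats Citadel beats Forge, a majority cycle.

None — there is no Condorcet winner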